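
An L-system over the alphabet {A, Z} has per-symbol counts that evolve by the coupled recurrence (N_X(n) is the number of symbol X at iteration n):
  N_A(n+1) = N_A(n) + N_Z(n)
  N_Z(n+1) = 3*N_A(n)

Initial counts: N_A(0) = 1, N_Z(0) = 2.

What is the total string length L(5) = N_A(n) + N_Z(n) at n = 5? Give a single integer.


Step 0: N_A=1, N_Z=2, L=3
Step 1: N_A=3, N_Z=3, L=6
Step 2: N_A=6, N_Z=9, L=15
Step 3: N_A=15, N_Z=18, L=33
Step 4: N_A=33, N_Z=45, L=78
Step 5: N_A=78, N_Z=99, L=177

Answer: 177


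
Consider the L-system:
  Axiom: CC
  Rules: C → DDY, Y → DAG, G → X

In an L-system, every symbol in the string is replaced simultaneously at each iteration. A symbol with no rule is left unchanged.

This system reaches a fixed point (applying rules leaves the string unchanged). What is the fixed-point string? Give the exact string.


Step 0: CC
Step 1: DDYDDY
Step 2: DDDAGDDDAG
Step 3: DDDAXDDDAX
Step 4: DDDAXDDDAX  (unchanged — fixed point at step 3)

Answer: DDDAXDDDAX


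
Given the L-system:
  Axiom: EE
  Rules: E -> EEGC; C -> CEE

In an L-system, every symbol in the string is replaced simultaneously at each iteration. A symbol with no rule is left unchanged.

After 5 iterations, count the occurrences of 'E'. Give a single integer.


Answer: 324

Derivation:
Step 0: EE  (2 'E')
Step 1: EEGCEEGC  (4 'E')
Step 2: EEGCEEGCGCEEEEGCEEGCGCEE  (12 'E')
Step 3: EEGCEEGCGCEEEEGCEEGCGCEEGCEEEEGCEEGCEEGCEEGCGCEEEEGCEEGCGCEEGCEEEEGCEEGC  (36 'E')
Step 4: EEGCEEGCGCEEEEGCEEGCGCEEGCEEEEGCEEGCEEGCEEGCGCEEEEGCEEGCGCEEGCEEEEGCEEGCGCEEEEGCEEGCEEGCEEGCGCEEEEGCEEGCGCEEEEGCEEGCGCEEEEGCEEGCGCEEGCEEEEGCEEGCEEGCEEGCGCEEEEGCEEGCGCEEGCEEEEGCEEGCGCEEEEGCEEGCEEGCEEGCGCEEEEGCEEGCGCEE  (108 'E')
Step 5: EEGCEEGCGCEEEEGCEEGCGCEEGCEEEEGCEEGCEEGCEEGCGCEEEEGCEEGCGCEEGCEEEEGCEEGCGCEEEEGCEEGCEEGCEEGCGCEEEEGCEEGCGCEEEEGCEEGCGCEEEEGCEEGCGCEEGCEEEEGCEEGCEEGCEEGCGCEEEEGCEEGCGCEEGCEEEEGCEEGCGCEEEEGCEEGCEEGCEEGCGCEEEEGCEEGCGCEEGCEEEEGCEEGCEEGCEEGCGCEEEEGCEEGCGCEEEEGCEEGCGCEEEEGCEEGCGCEEGCEEEEGCEEGCEEGCEEGCGCEEEEGCEEGCGCEEGCEEEEGCEEGCEEGCEEGCGCEEEEGCEEGCGCEEGCEEEEGCEEGCEEGCEEGCGCEEEEGCEEGCGCEEGCEEEEGCEEGCGCEEEEGCEEGCEEGCEEGCGCEEEEGCEEGCGCEEEEGCEEGCGCEEEEGCEEGCGCEEGCEEEEGCEEGCEEGCEEGCGCEEEEGCEEGCGCEEGCEEEEGCEEGCGCEEEEGCEEGCEEGCEEGCGCEEEEGCEEGCGCEEGCEEEEGCEEGCEEGCEEGCGCEEEEGCEEGCGCEEEEGCEEGCGCEEEEGCEEGCGCEEGCEEEEGCEEGCEEGCEEGCGCEEEEGCEEGCGCEEGCEEEEGCEEGC  (324 'E')


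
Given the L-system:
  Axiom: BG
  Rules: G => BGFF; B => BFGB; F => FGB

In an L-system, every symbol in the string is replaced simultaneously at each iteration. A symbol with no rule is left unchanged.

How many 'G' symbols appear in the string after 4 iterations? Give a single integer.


Answer: 106

Derivation:
Step 0: BG  (1 'G')
Step 1: BFGBBGFF  (2 'G')
Step 2: BFGBFGBBGFFBFGBBFGBBGFFFGBFGB  (8 'G')
Step 3: BFGBFGBBGFFBFGBFGBBGFFBFGBBFGBBGFFFGBFGBBFGBFGBBGFFBFGBBFGBFGBBGFFBFGBBFGBBGFFFGBFGBFGBBGFFBFGBFGBBGFFBFGB  (29 'G')
Step 4: BFGBFGBBGFFBFGBFGBBGFFBFGBBFGBBGFFFGBFGBBFGBFGBBGFFBFGBFGBBGFFBFGBBFGBBGFFFGBFGBBFGBFGBBGFFBFGBBFGBFGBBGFFBFGBBFGBBGFFFGBFGBFGBBGFFBFGBFGBBGFFBFGBBFGBFGBBGFFBFGBFGBBGFFBFGBBFGBBGFFFGBFGBBFGBFGBBGFFBFGBBFGBFGBBGFFBFGBFGBBGFFBFGBBFGBBGFFFGBFGBBFGBFGBBGFFBFGBBFGBFGBBGFFBFGBBFGBBGFFFGBFGBFGBBGFFBFGBFGBBGFFBFGBFGBBGFFBFGBBFGBBGFFFGBFGBBFGBFGBBGFFBFGBFGBBGFFBFGBBFGBBGFFFGBFGBBFGBFGBBGFFBFGB  (106 'G')


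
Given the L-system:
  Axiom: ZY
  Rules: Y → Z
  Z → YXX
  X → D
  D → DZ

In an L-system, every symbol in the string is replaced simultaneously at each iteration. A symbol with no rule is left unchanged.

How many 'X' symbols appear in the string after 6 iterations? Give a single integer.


Step 0: ZY  (0 'X')
Step 1: YXXZ  (2 'X')
Step 2: ZDDYXX  (2 'X')
Step 3: YXXDZDZZDD  (2 'X')
Step 4: ZDDDZYXXDZYXXYXXDZDZ  (6 'X')
Step 5: YXXDZDZDZYXXZDDDZYXXZDDZDDDZYXXDZYXX  (10 'X')
Step 6: ZDDDZYXXDZYXXDZYXXZDDYXXDZDZDZYXXZDDYXXDZDZYXXDZDZDZYXXZDDDZYXXZDD  (18 'X')

Answer: 18


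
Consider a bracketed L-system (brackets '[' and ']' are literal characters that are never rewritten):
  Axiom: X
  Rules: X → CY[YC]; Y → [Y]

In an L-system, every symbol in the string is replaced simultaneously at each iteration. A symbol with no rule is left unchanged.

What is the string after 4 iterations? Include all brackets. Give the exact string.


Step 0: X
Step 1: CY[YC]
Step 2: C[Y][[Y]C]
Step 3: C[[Y]][[[Y]]C]
Step 4: C[[[Y]]][[[[Y]]]C]

Answer: C[[[Y]]][[[[Y]]]C]


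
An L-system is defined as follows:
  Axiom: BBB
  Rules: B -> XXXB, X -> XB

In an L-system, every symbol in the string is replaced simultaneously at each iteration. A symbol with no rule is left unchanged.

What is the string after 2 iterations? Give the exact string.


Step 0: BBB
Step 1: XXXBXXXBXXXB
Step 2: XBXBXBXXXBXBXBXBXXXBXBXBXBXXXB

Answer: XBXBXBXXXBXBXBXBXXXBXBXBXBXXXB


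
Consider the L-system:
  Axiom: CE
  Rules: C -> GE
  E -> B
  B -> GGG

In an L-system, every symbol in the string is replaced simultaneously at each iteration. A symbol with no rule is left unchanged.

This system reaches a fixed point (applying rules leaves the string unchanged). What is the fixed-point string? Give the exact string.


Answer: GGGGGGG

Derivation:
Step 0: CE
Step 1: GEB
Step 2: GBGGG
Step 3: GGGGGGG
Step 4: GGGGGGG  (unchanged — fixed point at step 3)


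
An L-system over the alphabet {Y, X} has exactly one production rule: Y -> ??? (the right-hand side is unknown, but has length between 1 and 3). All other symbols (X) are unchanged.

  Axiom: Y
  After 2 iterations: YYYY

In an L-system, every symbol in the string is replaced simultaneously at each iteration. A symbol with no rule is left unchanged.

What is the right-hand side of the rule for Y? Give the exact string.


Trying Y -> YY:
  Step 0: Y
  Step 1: YY
  Step 2: YYYY
Matches the given result.

Answer: YY


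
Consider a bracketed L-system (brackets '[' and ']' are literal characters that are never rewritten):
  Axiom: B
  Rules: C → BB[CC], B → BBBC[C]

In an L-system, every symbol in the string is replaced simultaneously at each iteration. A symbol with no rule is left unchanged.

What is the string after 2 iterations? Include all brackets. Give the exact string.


Answer: BBBC[C]BBBC[C]BBBC[C]BB[CC][BB[CC]]

Derivation:
Step 0: B
Step 1: BBBC[C]
Step 2: BBBC[C]BBBC[C]BBBC[C]BB[CC][BB[CC]]


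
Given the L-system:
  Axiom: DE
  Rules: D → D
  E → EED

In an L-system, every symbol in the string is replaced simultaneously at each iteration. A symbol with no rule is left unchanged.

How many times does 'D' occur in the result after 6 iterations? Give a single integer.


Step 0: DE  (1 'D')
Step 1: DEED  (2 'D')
Step 2: DEEDEEDD  (4 'D')
Step 3: DEEDEEDDEEDEEDDD  (8 'D')
Step 4: DEEDEEDDEEDEEDDDEEDEEDDEEDEEDDDD  (16 'D')
Step 5: DEEDEEDDEEDEEDDDEEDEEDDEEDEEDDDDEEDEEDDEEDEEDDDEEDEEDDEEDEEDDDDD  (32 'D')
Step 6: DEEDEEDDEEDEEDDDEEDEEDDEEDEEDDDDEEDEEDDEEDEEDDDEEDEEDDEEDEEDDDDDEEDEEDDEEDEEDDDEEDEEDDEEDEEDDDDEEDEEDDEEDEEDDDEEDEEDDEEDEEDDDDDD  (64 'D')

Answer: 64


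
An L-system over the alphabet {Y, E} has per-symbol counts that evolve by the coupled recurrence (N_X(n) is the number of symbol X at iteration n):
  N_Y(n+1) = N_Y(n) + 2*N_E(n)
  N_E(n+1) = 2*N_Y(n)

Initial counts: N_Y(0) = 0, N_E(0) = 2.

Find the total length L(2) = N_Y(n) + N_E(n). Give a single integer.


Answer: 12

Derivation:
Step 0: N_Y=0, N_E=2, L=2
Step 1: N_Y=4, N_E=0, L=4
Step 2: N_Y=4, N_E=8, L=12


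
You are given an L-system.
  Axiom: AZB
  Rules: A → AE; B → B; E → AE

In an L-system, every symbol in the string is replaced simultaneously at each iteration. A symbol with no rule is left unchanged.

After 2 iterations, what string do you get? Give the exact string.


Answer: AEAEZB

Derivation:
Step 0: AZB
Step 1: AEZB
Step 2: AEAEZB


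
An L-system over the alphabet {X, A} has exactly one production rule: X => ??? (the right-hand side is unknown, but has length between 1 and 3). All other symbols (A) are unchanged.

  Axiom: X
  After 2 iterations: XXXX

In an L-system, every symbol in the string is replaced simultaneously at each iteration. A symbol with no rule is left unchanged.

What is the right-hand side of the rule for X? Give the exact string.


Trying X => XX:
  Step 0: X
  Step 1: XX
  Step 2: XXXX
Matches the given result.

Answer: XX


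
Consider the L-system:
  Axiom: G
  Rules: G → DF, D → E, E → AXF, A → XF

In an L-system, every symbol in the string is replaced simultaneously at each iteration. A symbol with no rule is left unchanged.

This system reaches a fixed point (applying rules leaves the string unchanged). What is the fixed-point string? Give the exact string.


Step 0: G
Step 1: DF
Step 2: EF
Step 3: AXFF
Step 4: XFXFF
Step 5: XFXFF  (unchanged — fixed point at step 4)

Answer: XFXFF


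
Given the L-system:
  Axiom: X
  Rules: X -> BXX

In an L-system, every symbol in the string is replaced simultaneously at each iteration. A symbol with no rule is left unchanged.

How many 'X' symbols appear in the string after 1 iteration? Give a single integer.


Answer: 2

Derivation:
Step 0: X  (1 'X')
Step 1: BXX  (2 'X')


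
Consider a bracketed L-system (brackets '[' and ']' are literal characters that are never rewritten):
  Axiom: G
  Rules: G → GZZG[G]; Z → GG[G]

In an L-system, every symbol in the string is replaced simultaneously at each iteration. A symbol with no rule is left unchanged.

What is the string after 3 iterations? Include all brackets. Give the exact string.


Answer: GZZG[G]GG[G]GG[G]GZZG[G][GZZG[G]]GZZG[G]GZZG[G][GZZG[G]]GZZG[G]GZZG[G][GZZG[G]]GZZG[G]GG[G]GG[G]GZZG[G][GZZG[G]][GZZG[G]GG[G]GG[G]GZZG[G][GZZG[G]]]

Derivation:
Step 0: G
Step 1: GZZG[G]
Step 2: GZZG[G]GG[G]GG[G]GZZG[G][GZZG[G]]
Step 3: GZZG[G]GG[G]GG[G]GZZG[G][GZZG[G]]GZZG[G]GZZG[G][GZZG[G]]GZZG[G]GZZG[G][GZZG[G]]GZZG[G]GG[G]GG[G]GZZG[G][GZZG[G]][GZZG[G]GG[G]GG[G]GZZG[G][GZZG[G]]]


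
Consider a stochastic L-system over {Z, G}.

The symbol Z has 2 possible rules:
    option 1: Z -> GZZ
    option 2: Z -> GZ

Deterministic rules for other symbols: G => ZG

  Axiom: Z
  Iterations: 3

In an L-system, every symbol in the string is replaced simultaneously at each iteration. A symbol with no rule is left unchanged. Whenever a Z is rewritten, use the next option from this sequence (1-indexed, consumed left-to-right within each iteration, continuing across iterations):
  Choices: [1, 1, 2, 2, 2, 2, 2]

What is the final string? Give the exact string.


Answer: GZZGZGGZGZZGGZ

Derivation:
Step 0: Z
Step 1: GZZ  (used choices [1])
Step 2: ZGGZZGZ  (used choices [1, 2])
Step 3: GZZGZGGZGZZGGZ  (used choices [2, 2, 2, 2])


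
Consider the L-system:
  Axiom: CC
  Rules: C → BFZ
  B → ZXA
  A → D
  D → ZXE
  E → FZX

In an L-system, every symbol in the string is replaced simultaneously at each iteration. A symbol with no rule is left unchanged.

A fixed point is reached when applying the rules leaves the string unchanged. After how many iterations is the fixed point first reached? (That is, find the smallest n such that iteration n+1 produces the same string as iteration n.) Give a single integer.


Answer: 5

Derivation:
Step 0: CC
Step 1: BFZBFZ
Step 2: ZXAFZZXAFZ
Step 3: ZXDFZZXDFZ
Step 4: ZXZXEFZZXZXEFZ
Step 5: ZXZXFZXFZZXZXFZXFZ
Step 6: ZXZXFZXFZZXZXFZXFZ  (unchanged — fixed point at step 5)


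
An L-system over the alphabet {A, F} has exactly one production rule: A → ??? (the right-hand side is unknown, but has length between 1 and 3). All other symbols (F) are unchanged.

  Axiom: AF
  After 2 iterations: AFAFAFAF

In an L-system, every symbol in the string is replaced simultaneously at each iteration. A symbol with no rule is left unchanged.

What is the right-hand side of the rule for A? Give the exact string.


Trying A → AFA:
  Step 0: AF
  Step 1: AFAF
  Step 2: AFAFAFAF
Matches the given result.

Answer: AFA


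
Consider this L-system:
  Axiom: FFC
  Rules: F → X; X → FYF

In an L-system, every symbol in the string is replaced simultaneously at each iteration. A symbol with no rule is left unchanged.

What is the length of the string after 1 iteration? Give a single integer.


Answer: 3

Derivation:
Step 0: length = 3
Step 1: length = 3


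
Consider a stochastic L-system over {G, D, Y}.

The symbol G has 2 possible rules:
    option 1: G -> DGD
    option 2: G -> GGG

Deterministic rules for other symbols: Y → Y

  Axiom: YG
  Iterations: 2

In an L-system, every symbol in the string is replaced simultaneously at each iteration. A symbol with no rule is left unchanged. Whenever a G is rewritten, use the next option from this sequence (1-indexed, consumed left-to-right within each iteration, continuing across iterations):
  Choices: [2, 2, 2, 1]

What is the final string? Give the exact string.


Answer: YGGGGGGDGD

Derivation:
Step 0: YG
Step 1: YGGG  (used choices [2])
Step 2: YGGGGGGDGD  (used choices [2, 2, 1])


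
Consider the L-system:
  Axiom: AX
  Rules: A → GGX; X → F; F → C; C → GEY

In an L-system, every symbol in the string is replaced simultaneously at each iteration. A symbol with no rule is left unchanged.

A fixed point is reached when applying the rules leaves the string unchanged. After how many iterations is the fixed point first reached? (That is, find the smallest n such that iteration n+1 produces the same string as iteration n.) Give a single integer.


Step 0: AX
Step 1: GGXF
Step 2: GGFC
Step 3: GGCGEY
Step 4: GGGEYGEY
Step 5: GGGEYGEY  (unchanged — fixed point at step 4)

Answer: 4


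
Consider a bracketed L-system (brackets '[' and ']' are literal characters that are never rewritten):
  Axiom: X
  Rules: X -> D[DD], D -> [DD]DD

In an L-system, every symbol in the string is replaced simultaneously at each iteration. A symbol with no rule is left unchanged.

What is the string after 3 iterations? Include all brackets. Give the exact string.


Step 0: X
Step 1: D[DD]
Step 2: [DD]DD[[DD]DD[DD]DD]
Step 3: [[DD]DD[DD]DD][DD]DD[DD]DD[[[DD]DD[DD]DD][DD]DD[DD]DD[[DD]DD[DD]DD][DD]DD[DD]DD]

Answer: [[DD]DD[DD]DD][DD]DD[DD]DD[[[DD]DD[DD]DD][DD]DD[DD]DD[[DD]DD[DD]DD][DD]DD[DD]DD]


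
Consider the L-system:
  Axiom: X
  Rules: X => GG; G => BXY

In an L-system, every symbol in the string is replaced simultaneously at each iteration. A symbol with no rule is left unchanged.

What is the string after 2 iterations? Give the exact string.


Step 0: X
Step 1: GG
Step 2: BXYBXY

Answer: BXYBXY


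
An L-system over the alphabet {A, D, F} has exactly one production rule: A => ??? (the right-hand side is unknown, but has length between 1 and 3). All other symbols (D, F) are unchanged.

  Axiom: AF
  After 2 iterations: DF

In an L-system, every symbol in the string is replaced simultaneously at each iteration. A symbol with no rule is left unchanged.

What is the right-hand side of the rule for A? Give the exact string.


Trying A => D:
  Step 0: AF
  Step 1: DF
  Step 2: DF
Matches the given result.

Answer: D


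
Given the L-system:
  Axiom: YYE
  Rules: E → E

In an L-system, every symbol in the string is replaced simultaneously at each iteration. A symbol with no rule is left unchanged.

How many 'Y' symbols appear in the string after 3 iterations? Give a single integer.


Step 0: YYE  (2 'Y')
Step 1: YYE  (2 'Y')
Step 2: YYE  (2 'Y')
Step 3: YYE  (2 'Y')

Answer: 2


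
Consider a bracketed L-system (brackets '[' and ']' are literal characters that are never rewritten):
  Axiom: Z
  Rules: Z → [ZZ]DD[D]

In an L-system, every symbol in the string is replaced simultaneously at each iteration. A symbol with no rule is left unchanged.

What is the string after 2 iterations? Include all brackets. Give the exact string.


Answer: [[ZZ]DD[D][ZZ]DD[D]]DD[D]

Derivation:
Step 0: Z
Step 1: [ZZ]DD[D]
Step 2: [[ZZ]DD[D][ZZ]DD[D]]DD[D]


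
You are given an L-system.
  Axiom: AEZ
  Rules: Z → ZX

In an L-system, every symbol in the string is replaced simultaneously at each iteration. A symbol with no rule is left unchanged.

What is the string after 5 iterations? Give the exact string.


Answer: AEZXXXXX

Derivation:
Step 0: AEZ
Step 1: AEZX
Step 2: AEZXX
Step 3: AEZXXX
Step 4: AEZXXXX
Step 5: AEZXXXXX


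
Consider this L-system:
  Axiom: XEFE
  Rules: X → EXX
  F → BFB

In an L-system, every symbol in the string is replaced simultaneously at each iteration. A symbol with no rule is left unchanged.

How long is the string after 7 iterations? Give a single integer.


Step 0: length = 4
Step 1: length = 8
Step 2: length = 14
Step 3: length = 24
Step 4: length = 42
Step 5: length = 76
Step 6: length = 142
Step 7: length = 272

Answer: 272


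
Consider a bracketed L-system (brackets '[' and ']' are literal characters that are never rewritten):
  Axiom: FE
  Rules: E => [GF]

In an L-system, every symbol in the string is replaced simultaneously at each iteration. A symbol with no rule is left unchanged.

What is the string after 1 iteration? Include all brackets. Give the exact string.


Step 0: FE
Step 1: F[GF]

Answer: F[GF]


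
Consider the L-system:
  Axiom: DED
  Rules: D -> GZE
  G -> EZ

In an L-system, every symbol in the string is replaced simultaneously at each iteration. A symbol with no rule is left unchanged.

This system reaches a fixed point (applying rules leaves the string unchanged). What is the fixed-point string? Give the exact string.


Step 0: DED
Step 1: GZEEGZE
Step 2: EZZEEEZZE
Step 3: EZZEEEZZE  (unchanged — fixed point at step 2)

Answer: EZZEEEZZE


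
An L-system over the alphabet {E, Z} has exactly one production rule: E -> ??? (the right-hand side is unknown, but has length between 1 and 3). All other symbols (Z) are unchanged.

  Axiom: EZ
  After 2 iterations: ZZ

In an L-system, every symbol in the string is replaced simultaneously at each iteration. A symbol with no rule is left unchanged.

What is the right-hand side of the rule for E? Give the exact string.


Trying E -> Z:
  Step 0: EZ
  Step 1: ZZ
  Step 2: ZZ
Matches the given result.

Answer: Z


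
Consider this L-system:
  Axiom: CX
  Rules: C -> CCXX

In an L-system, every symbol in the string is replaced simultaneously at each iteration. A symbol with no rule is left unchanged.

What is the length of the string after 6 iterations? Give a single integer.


Answer: 191

Derivation:
Step 0: length = 2
Step 1: length = 5
Step 2: length = 11
Step 3: length = 23
Step 4: length = 47
Step 5: length = 95
Step 6: length = 191


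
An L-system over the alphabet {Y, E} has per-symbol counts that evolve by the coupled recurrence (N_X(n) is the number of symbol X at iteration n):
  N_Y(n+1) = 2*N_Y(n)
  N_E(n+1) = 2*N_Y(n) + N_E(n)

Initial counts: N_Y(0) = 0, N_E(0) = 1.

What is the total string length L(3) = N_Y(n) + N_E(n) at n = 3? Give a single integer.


Step 0: N_Y=0, N_E=1, L=1
Step 1: N_Y=0, N_E=1, L=1
Step 2: N_Y=0, N_E=1, L=1
Step 3: N_Y=0, N_E=1, L=1

Answer: 1


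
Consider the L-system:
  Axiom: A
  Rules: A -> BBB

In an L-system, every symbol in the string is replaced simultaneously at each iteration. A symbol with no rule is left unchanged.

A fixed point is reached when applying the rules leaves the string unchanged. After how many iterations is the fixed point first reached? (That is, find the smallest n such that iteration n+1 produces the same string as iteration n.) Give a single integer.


Answer: 1

Derivation:
Step 0: A
Step 1: BBB
Step 2: BBB  (unchanged — fixed point at step 1)


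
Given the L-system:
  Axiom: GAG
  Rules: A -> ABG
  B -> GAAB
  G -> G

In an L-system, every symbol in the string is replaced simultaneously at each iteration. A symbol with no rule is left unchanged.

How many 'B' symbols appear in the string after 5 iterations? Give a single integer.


Step 0: GAG  (0 'B')
Step 1: GABGG  (1 'B')
Step 2: GABGGAABGG  (2 'B')
Step 3: GABGGAABGGABGABGGAABGG  (5 'B')
Step 4: GABGGAABGGABGABGGAABGGABGGAABGABGGAABGGABGABGGAABGG  (12 'B')
Step 5: GABGGAABGGABGABGGAABGGABGGAABGABGGAABGGABGABGGAABGGABGGAABGGABGABGGAABGABGGAABGGABGABGGAABGGABGGAABGABGGAABGGABGABGGAABGG  (29 'B')

Answer: 29


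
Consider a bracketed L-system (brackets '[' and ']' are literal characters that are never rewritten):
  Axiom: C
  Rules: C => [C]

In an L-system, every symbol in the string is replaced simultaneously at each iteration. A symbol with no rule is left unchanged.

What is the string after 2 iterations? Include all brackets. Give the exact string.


Step 0: C
Step 1: [C]
Step 2: [[C]]

Answer: [[C]]


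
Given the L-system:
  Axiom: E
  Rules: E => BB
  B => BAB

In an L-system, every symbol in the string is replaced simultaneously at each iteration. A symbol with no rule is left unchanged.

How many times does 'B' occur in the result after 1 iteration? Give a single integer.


Answer: 2

Derivation:
Step 0: E  (0 'B')
Step 1: BB  (2 'B')


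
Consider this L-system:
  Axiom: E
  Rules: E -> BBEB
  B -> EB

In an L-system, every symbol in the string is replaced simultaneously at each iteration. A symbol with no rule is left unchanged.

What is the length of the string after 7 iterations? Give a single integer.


Step 0: length = 1
Step 1: length = 4
Step 2: length = 10
Step 3: length = 28
Step 4: length = 76
Step 5: length = 208
Step 6: length = 568
Step 7: length = 1552

Answer: 1552


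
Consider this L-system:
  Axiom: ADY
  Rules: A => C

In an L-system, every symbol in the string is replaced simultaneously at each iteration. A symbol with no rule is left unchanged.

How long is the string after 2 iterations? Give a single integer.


Step 0: length = 3
Step 1: length = 3
Step 2: length = 3

Answer: 3


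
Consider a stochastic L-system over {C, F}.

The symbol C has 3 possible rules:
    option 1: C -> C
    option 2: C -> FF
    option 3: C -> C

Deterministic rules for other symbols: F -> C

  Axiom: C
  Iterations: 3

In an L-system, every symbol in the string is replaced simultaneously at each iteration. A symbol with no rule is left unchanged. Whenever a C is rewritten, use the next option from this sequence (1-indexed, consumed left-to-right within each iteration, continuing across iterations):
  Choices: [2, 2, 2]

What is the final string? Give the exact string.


Answer: FFFF

Derivation:
Step 0: C
Step 1: FF  (used choices [2])
Step 2: CC  (used choices [])
Step 3: FFFF  (used choices [2, 2])


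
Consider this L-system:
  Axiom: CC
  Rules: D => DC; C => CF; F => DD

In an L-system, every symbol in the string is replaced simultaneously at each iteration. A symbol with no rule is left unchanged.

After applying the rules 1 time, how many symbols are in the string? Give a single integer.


Answer: 4

Derivation:
Step 0: length = 2
Step 1: length = 4


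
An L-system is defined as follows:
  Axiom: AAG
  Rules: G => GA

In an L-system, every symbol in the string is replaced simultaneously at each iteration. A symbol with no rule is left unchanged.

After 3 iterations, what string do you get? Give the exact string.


Step 0: AAG
Step 1: AAGA
Step 2: AAGAA
Step 3: AAGAAA

Answer: AAGAAA


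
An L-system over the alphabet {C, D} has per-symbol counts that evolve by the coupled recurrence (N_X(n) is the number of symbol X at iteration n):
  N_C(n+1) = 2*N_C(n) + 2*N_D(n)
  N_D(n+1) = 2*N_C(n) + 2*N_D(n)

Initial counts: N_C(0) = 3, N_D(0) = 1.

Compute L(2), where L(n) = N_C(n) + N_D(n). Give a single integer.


Step 0: N_C=3, N_D=1, L=4
Step 1: N_C=8, N_D=8, L=16
Step 2: N_C=32, N_D=32, L=64

Answer: 64


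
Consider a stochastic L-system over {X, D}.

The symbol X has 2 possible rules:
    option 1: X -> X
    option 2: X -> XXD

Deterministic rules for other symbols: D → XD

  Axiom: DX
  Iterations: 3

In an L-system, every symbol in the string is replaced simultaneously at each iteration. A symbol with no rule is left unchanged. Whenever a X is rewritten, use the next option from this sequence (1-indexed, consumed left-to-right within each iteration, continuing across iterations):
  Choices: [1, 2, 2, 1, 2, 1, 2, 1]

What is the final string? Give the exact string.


Step 0: DX
Step 1: XDX  (used choices [1])
Step 2: XXDXDXXD  (used choices [2, 2])
Step 3: XXXDXDXXDXXDXXD  (used choices [1, 2, 1, 2, 1])

Answer: XXXDXDXXDXXDXXD


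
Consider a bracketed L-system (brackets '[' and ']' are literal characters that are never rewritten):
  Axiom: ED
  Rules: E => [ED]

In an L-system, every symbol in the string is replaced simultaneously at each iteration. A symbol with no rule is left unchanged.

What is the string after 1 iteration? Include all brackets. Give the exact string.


Answer: [ED]D

Derivation:
Step 0: ED
Step 1: [ED]D


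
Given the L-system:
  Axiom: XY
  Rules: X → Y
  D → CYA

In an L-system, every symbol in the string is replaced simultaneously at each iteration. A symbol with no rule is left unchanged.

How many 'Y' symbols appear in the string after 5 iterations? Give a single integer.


Step 0: XY  (1 'Y')
Step 1: YY  (2 'Y')
Step 2: YY  (2 'Y')
Step 3: YY  (2 'Y')
Step 4: YY  (2 'Y')
Step 5: YY  (2 'Y')

Answer: 2


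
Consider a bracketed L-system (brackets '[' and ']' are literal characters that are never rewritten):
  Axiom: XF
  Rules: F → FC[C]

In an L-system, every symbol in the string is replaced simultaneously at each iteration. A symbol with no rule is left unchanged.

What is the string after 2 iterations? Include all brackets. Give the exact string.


Answer: XFC[C]C[C]

Derivation:
Step 0: XF
Step 1: XFC[C]
Step 2: XFC[C]C[C]


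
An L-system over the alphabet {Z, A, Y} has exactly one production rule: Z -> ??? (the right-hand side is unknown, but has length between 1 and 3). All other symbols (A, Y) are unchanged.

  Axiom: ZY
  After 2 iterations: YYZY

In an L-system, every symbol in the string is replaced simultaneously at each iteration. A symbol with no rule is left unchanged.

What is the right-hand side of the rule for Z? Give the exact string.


Trying Z -> YZ:
  Step 0: ZY
  Step 1: YZY
  Step 2: YYZY
Matches the given result.

Answer: YZ


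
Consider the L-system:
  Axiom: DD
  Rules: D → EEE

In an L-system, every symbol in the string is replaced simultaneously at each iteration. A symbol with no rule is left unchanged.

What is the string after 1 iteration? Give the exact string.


Step 0: DD
Step 1: EEEEEE

Answer: EEEEEE


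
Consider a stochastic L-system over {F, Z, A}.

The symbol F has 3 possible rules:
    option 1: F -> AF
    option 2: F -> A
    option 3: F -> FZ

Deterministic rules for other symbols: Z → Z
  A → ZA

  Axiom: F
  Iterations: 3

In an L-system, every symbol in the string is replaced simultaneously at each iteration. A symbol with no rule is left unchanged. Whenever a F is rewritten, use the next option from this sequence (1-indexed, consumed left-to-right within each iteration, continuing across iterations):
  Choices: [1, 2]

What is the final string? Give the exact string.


Answer: ZZAZA

Derivation:
Step 0: F
Step 1: AF  (used choices [1])
Step 2: ZAA  (used choices [2])
Step 3: ZZAZA  (used choices [])


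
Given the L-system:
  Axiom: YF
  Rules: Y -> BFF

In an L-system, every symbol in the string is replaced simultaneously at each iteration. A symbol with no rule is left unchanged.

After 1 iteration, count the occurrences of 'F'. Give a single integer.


Step 0: YF  (1 'F')
Step 1: BFFF  (3 'F')

Answer: 3


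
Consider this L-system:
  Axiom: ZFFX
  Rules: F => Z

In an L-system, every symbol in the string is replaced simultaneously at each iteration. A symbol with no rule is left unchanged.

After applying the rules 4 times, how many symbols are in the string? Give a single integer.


Answer: 4

Derivation:
Step 0: length = 4
Step 1: length = 4
Step 2: length = 4
Step 3: length = 4
Step 4: length = 4


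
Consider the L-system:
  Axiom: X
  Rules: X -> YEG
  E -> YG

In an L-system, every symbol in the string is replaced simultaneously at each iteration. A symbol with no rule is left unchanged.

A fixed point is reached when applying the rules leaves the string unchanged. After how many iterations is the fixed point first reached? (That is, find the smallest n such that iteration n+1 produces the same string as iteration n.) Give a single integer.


Step 0: X
Step 1: YEG
Step 2: YYGG
Step 3: YYGG  (unchanged — fixed point at step 2)

Answer: 2


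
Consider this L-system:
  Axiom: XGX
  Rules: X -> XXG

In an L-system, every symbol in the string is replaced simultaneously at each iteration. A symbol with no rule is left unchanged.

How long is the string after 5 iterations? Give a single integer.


Answer: 127

Derivation:
Step 0: length = 3
Step 1: length = 7
Step 2: length = 15
Step 3: length = 31
Step 4: length = 63
Step 5: length = 127


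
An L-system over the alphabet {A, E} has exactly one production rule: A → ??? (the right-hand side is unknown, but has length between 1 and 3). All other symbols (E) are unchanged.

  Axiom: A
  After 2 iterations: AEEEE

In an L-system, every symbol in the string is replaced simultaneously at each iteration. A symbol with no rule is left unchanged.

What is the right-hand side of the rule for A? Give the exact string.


Trying A → AEE:
  Step 0: A
  Step 1: AEE
  Step 2: AEEEE
Matches the given result.

Answer: AEE


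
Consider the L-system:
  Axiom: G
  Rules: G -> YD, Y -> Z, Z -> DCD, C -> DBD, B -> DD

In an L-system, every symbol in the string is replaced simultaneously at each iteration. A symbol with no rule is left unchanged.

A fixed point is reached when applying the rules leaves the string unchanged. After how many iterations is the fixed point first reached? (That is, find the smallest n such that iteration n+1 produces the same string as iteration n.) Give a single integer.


Answer: 5

Derivation:
Step 0: G
Step 1: YD
Step 2: ZD
Step 3: DCDD
Step 4: DDBDDD
Step 5: DDDDDDD
Step 6: DDDDDDD  (unchanged — fixed point at step 5)


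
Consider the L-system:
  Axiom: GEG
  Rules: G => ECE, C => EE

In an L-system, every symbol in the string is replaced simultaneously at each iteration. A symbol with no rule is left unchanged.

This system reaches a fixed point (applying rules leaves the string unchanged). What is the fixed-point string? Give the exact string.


Step 0: GEG
Step 1: ECEEECE
Step 2: EEEEEEEEE
Step 3: EEEEEEEEE  (unchanged — fixed point at step 2)

Answer: EEEEEEEEE


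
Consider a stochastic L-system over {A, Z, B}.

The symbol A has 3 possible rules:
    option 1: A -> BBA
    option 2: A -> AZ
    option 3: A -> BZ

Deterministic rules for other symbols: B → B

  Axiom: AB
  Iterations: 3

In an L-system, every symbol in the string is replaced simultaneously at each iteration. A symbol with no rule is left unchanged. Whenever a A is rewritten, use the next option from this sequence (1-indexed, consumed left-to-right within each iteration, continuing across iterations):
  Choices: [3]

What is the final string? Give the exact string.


Answer: BZB

Derivation:
Step 0: AB
Step 1: BZB  (used choices [3])
Step 2: BZB  (used choices [])
Step 3: BZB  (used choices [])


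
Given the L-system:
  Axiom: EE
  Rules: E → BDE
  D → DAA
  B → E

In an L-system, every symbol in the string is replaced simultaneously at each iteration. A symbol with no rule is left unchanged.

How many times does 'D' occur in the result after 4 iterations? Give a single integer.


Step 0: EE  (0 'D')
Step 1: BDEBDE  (2 'D')
Step 2: EDAABDEEDAABDE  (4 'D')
Step 3: BDEDAAAAEDAABDEBDEDAAAAEDAABDE  (8 'D')
Step 4: EDAABDEDAAAAAABDEDAAAAEDAABDEEDAABDEDAAAAAABDEDAAAAEDAABDE  (14 'D')

Answer: 14


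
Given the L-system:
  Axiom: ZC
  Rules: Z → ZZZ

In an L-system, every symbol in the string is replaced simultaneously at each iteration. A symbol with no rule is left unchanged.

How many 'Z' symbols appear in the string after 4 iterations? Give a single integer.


Answer: 81

Derivation:
Step 0: ZC  (1 'Z')
Step 1: ZZZC  (3 'Z')
Step 2: ZZZZZZZZZC  (9 'Z')
Step 3: ZZZZZZZZZZZZZZZZZZZZZZZZZZZC  (27 'Z')
Step 4: ZZZZZZZZZZZZZZZZZZZZZZZZZZZZZZZZZZZZZZZZZZZZZZZZZZZZZZZZZZZZZZZZZZZZZZZZZZZZZZZZZC  (81 'Z')


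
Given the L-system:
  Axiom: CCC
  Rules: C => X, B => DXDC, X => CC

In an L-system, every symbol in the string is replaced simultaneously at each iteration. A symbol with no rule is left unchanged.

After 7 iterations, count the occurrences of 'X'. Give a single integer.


Step 0: CCC  (0 'X')
Step 1: XXX  (3 'X')
Step 2: CCCCCC  (0 'X')
Step 3: XXXXXX  (6 'X')
Step 4: CCCCCCCCCCCC  (0 'X')
Step 5: XXXXXXXXXXXX  (12 'X')
Step 6: CCCCCCCCCCCCCCCCCCCCCCCC  (0 'X')
Step 7: XXXXXXXXXXXXXXXXXXXXXXXX  (24 'X')

Answer: 24


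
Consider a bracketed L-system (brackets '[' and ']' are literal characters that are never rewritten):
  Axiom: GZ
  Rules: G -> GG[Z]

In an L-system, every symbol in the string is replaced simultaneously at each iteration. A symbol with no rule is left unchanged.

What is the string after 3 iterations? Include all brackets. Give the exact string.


Answer: GG[Z]GG[Z][Z]GG[Z]GG[Z][Z][Z]Z

Derivation:
Step 0: GZ
Step 1: GG[Z]Z
Step 2: GG[Z]GG[Z][Z]Z
Step 3: GG[Z]GG[Z][Z]GG[Z]GG[Z][Z][Z]Z


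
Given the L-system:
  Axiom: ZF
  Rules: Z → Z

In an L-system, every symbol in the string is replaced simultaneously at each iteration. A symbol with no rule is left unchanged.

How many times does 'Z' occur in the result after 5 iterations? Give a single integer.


Answer: 1

Derivation:
Step 0: ZF  (1 'Z')
Step 1: ZF  (1 'Z')
Step 2: ZF  (1 'Z')
Step 3: ZF  (1 'Z')
Step 4: ZF  (1 'Z')
Step 5: ZF  (1 'Z')


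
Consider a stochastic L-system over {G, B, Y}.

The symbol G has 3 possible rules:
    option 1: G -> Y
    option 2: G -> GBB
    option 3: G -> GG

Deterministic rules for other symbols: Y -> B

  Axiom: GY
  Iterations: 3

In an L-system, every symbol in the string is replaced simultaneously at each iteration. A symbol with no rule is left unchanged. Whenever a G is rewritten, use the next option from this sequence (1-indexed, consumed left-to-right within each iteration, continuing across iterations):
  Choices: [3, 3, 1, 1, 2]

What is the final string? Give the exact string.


Step 0: GY
Step 1: GGB  (used choices [3])
Step 2: GGYB  (used choices [3, 1])
Step 3: YGBBBB  (used choices [1, 2])

Answer: YGBBBB


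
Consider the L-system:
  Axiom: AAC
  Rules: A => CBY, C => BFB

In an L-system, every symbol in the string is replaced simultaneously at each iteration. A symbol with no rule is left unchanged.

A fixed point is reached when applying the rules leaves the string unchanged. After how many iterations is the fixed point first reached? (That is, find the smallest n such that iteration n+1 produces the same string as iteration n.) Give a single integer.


Answer: 2

Derivation:
Step 0: AAC
Step 1: CBYCBYBFB
Step 2: BFBBYBFBBYBFB
Step 3: BFBBYBFBBYBFB  (unchanged — fixed point at step 2)


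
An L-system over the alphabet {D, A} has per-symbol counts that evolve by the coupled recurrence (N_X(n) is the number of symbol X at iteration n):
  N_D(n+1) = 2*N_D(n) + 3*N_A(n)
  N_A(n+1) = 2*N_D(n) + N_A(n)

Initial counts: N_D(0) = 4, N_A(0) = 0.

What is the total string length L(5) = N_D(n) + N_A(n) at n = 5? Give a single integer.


Answer: 4096

Derivation:
Step 0: N_D=4, N_A=0, L=4
Step 1: N_D=8, N_A=8, L=16
Step 2: N_D=40, N_A=24, L=64
Step 3: N_D=152, N_A=104, L=256
Step 4: N_D=616, N_A=408, L=1024
Step 5: N_D=2456, N_A=1640, L=4096


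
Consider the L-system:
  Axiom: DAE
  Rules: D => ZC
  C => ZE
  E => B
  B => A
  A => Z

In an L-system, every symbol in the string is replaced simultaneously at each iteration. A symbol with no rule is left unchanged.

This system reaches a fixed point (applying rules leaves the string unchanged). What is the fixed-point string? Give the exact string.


Answer: ZZZZZ

Derivation:
Step 0: DAE
Step 1: ZCZB
Step 2: ZZEZA
Step 3: ZZBZZ
Step 4: ZZAZZ
Step 5: ZZZZZ
Step 6: ZZZZZ  (unchanged — fixed point at step 5)


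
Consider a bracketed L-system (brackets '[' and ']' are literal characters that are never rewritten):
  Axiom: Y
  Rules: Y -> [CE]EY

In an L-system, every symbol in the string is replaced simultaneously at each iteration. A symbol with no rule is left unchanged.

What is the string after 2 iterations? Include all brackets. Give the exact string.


Answer: [CE]E[CE]EY

Derivation:
Step 0: Y
Step 1: [CE]EY
Step 2: [CE]E[CE]EY


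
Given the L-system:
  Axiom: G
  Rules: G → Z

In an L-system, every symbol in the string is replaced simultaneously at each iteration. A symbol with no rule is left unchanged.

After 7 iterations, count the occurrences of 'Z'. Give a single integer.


Step 0: G  (0 'Z')
Step 1: Z  (1 'Z')
Step 2: Z  (1 'Z')
Step 3: Z  (1 'Z')
Step 4: Z  (1 'Z')
Step 5: Z  (1 'Z')
Step 6: Z  (1 'Z')
Step 7: Z  (1 'Z')

Answer: 1


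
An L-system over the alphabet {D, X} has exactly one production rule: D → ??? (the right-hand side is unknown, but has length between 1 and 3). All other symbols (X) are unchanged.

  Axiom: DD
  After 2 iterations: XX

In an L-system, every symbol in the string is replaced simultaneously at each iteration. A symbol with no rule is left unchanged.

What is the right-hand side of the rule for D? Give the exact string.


Answer: X

Derivation:
Trying D → X:
  Step 0: DD
  Step 1: XX
  Step 2: XX
Matches the given result.


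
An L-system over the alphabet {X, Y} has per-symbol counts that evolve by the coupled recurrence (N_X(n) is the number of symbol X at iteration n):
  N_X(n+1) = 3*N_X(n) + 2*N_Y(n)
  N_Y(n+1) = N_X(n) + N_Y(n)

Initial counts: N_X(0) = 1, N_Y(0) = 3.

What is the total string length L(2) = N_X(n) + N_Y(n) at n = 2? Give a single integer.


Step 0: N_X=1, N_Y=3, L=4
Step 1: N_X=9, N_Y=4, L=13
Step 2: N_X=35, N_Y=13, L=48

Answer: 48


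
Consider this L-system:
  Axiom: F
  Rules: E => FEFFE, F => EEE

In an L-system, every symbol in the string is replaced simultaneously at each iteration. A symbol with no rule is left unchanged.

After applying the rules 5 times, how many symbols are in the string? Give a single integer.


Step 0: length = 1
Step 1: length = 3
Step 2: length = 15
Step 3: length = 57
Step 4: length = 249
Step 5: length = 1011

Answer: 1011


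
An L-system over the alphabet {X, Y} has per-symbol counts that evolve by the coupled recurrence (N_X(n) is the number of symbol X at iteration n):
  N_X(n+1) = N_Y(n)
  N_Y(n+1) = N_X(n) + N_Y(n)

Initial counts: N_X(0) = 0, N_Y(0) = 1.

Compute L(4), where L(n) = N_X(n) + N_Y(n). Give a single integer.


Step 0: N_X=0, N_Y=1, L=1
Step 1: N_X=1, N_Y=1, L=2
Step 2: N_X=1, N_Y=2, L=3
Step 3: N_X=2, N_Y=3, L=5
Step 4: N_X=3, N_Y=5, L=8

Answer: 8


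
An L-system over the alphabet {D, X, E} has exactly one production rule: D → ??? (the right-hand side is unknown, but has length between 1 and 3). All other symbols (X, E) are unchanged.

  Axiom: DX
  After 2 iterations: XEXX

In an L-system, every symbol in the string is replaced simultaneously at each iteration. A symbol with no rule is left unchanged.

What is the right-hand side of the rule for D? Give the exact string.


Trying D → XEX:
  Step 0: DX
  Step 1: XEXX
  Step 2: XEXX
Matches the given result.

Answer: XEX


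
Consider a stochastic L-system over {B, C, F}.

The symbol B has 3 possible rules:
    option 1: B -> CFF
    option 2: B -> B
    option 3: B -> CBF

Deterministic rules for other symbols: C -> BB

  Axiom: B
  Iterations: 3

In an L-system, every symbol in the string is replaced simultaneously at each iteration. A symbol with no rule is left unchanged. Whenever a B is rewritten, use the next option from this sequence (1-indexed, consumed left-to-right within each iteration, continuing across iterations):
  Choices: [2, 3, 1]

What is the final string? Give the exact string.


Answer: BBCFFF

Derivation:
Step 0: B
Step 1: B  (used choices [2])
Step 2: CBF  (used choices [3])
Step 3: BBCFFF  (used choices [1])


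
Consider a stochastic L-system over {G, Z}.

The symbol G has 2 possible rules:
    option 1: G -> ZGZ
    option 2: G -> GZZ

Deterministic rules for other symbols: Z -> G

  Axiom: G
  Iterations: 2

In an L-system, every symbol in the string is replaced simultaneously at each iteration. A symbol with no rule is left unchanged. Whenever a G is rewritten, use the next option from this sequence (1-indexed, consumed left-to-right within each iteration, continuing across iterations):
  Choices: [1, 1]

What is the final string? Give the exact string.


Answer: GZGZG

Derivation:
Step 0: G
Step 1: ZGZ  (used choices [1])
Step 2: GZGZG  (used choices [1])
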